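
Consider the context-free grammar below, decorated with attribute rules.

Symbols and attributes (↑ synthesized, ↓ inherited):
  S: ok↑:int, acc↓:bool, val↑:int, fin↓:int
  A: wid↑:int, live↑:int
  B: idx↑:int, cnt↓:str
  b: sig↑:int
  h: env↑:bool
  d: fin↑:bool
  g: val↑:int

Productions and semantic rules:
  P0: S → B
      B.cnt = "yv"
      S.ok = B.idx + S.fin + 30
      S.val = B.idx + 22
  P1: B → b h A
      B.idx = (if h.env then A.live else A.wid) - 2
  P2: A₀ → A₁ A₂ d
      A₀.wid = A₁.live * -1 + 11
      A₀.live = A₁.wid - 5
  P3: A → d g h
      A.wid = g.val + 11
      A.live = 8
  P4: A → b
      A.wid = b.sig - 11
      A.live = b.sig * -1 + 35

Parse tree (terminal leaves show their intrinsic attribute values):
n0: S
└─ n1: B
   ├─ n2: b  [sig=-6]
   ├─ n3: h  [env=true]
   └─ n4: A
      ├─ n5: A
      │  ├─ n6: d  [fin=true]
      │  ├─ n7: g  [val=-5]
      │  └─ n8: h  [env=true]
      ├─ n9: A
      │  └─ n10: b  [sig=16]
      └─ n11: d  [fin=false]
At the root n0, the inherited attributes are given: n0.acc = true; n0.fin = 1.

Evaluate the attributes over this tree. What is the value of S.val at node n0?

21

1. n0.acc = true  [given at root]
2. n0.fin = 1  [given at root]
3. n1.cnt = "yv"  ["yv"]
4. n2.sig = -6  [terminal]
5. n3.env = true  [terminal]
6. n6.fin = true  [terminal]
7. n7.val = -5  [terminal]
8. n8.env = true  [terminal]
9. n5.wid = 6  [g.val + 11]
10. n5.live = 8  [8]
11. n10.sig = 16  [terminal]
12. n9.wid = 5  [b.sig - 11]
13. n9.live = 19  [b.sig * -1 + 35]
14. n11.fin = false  [terminal]
15. n4.wid = 3  [A₁.live * -1 + 11]
16. n4.live = 1  [A₁.wid - 5]
17. n1.idx = -1  [(if h.env then A.live else A.wid) - 2]
18. n0.ok = 30  [B.idx + S.fin + 30]
19. n0.val = 21  [B.idx + 22]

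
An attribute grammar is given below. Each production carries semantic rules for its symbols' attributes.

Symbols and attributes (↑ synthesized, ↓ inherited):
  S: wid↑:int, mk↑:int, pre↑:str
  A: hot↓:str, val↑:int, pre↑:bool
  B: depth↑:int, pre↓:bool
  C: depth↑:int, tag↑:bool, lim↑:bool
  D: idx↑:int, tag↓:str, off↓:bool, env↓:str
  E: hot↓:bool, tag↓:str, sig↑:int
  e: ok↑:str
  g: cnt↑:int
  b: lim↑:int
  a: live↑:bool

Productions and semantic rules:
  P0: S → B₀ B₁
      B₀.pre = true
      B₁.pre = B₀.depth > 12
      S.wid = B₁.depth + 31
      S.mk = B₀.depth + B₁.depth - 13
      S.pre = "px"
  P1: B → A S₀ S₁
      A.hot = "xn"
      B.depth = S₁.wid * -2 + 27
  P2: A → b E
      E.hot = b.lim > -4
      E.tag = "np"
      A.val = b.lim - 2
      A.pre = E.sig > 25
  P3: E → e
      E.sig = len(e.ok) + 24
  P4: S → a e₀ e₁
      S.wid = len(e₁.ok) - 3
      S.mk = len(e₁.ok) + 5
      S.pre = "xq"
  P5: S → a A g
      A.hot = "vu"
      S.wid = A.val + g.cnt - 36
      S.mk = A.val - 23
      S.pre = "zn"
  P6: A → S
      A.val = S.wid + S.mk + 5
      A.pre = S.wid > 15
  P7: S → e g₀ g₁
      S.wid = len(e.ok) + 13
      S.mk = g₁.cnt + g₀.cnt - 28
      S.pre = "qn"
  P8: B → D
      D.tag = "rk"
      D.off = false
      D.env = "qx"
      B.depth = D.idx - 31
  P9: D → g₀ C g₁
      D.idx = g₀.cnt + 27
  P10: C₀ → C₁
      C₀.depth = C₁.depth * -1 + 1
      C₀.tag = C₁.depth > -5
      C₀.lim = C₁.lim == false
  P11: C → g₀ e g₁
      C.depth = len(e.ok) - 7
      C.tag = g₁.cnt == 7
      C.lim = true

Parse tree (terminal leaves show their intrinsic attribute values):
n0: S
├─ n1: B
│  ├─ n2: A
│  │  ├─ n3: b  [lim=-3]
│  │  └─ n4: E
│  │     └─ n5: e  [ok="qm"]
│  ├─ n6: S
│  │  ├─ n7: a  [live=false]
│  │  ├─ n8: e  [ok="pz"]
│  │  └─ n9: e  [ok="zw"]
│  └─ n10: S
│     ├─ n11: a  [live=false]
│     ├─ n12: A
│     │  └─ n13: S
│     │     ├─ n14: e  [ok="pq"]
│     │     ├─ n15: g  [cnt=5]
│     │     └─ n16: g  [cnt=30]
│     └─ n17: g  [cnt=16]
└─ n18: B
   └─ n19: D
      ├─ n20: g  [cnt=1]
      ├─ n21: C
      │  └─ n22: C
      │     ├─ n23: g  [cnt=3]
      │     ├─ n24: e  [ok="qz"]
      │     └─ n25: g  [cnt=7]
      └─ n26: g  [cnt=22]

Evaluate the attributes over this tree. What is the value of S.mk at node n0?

-3

1. n1.pre = true  [true]
2. n2.hot = "xn"  ["xn"]
3. n3.lim = -3  [terminal]
4. n4.hot = true  [b.lim > -4]
5. n4.tag = "np"  ["np"]
6. n5.ok = "qm"  [terminal]
7. n4.sig = 26  [len(e.ok) + 24]
8. n2.val = -5  [b.lim - 2]
9. n2.pre = true  [E.sig > 25]
10. n7.live = false  [terminal]
11. n8.ok = "pz"  [terminal]
12. n9.ok = "zw"  [terminal]
13. n6.wid = -1  [len(e₁.ok) - 3]
14. n6.mk = 7  [len(e₁.ok) + 5]
15. n6.pre = "xq"  ["xq"]
16. n11.live = false  [terminal]
17. n12.hot = "vu"  ["vu"]
18. n14.ok = "pq"  [terminal]
19. n15.cnt = 5  [terminal]
20. n16.cnt = 30  [terminal]
21. n13.wid = 15  [len(e.ok) + 13]
22. n13.mk = 7  [g₁.cnt + g₀.cnt - 28]
23. n13.pre = "qn"  ["qn"]
24. n12.val = 27  [S.wid + S.mk + 5]
25. n12.pre = false  [S.wid > 15]
26. n17.cnt = 16  [terminal]
27. n10.wid = 7  [A.val + g.cnt - 36]
28. n10.mk = 4  [A.val - 23]
29. n10.pre = "zn"  ["zn"]
30. n1.depth = 13  [S₁.wid * -2 + 27]
31. n18.pre = true  [B₀.depth > 12]
32. n19.tag = "rk"  ["rk"]
33. n19.off = false  [false]
34. n19.env = "qx"  ["qx"]
35. n20.cnt = 1  [terminal]
36. n23.cnt = 3  [terminal]
37. n24.ok = "qz"  [terminal]
38. n25.cnt = 7  [terminal]
39. n22.depth = -5  [len(e.ok) - 7]
40. n22.tag = true  [g₁.cnt == 7]
41. n22.lim = true  [true]
42. n21.depth = 6  [C₁.depth * -1 + 1]
43. n21.tag = false  [C₁.depth > -5]
44. n21.lim = false  [C₁.lim == false]
45. n26.cnt = 22  [terminal]
46. n19.idx = 28  [g₀.cnt + 27]
47. n18.depth = -3  [D.idx - 31]
48. n0.wid = 28  [B₁.depth + 31]
49. n0.mk = -3  [B₀.depth + B₁.depth - 13]
50. n0.pre = "px"  ["px"]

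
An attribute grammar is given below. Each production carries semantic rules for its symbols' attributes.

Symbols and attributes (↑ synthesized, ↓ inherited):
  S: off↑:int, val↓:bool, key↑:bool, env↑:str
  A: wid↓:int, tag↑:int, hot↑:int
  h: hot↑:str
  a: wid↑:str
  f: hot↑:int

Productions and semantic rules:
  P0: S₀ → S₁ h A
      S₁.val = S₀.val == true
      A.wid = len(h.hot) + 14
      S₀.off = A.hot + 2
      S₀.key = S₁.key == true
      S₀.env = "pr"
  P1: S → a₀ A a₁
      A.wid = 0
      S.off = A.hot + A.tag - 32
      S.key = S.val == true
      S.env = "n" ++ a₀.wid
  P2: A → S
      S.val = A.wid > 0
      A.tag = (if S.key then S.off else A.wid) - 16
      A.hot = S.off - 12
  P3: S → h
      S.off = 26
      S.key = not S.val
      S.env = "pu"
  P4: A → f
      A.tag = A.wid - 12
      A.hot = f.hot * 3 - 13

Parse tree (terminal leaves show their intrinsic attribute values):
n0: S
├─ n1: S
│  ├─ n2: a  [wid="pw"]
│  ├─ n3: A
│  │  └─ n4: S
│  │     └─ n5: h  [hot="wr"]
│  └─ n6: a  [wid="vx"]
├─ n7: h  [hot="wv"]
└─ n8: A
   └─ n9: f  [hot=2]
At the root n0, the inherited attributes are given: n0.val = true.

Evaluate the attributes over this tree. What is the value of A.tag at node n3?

1. n0.val = true  [given at root]
2. n1.val = true  [S₀.val == true]
3. n2.wid = "pw"  [terminal]
4. n3.wid = 0  [0]
5. n4.val = false  [A.wid > 0]
6. n5.hot = "wr"  [terminal]
7. n4.off = 26  [26]
8. n4.key = true  [not S.val]
9. n4.env = "pu"  ["pu"]
10. n3.tag = 10  [(if S.key then S.off else A.wid) - 16]
11. n3.hot = 14  [S.off - 12]
12. n6.wid = "vx"  [terminal]
13. n1.off = -8  [A.hot + A.tag - 32]
14. n1.key = true  [S.val == true]
15. n1.env = "npw"  ["n" ++ a₀.wid]
16. n7.hot = "wv"  [terminal]
17. n8.wid = 16  [len(h.hot) + 14]
18. n9.hot = 2  [terminal]
19. n8.tag = 4  [A.wid - 12]
20. n8.hot = -7  [f.hot * 3 - 13]
21. n0.off = -5  [A.hot + 2]
22. n0.key = true  [S₁.key == true]
23. n0.env = "pr"  ["pr"]

10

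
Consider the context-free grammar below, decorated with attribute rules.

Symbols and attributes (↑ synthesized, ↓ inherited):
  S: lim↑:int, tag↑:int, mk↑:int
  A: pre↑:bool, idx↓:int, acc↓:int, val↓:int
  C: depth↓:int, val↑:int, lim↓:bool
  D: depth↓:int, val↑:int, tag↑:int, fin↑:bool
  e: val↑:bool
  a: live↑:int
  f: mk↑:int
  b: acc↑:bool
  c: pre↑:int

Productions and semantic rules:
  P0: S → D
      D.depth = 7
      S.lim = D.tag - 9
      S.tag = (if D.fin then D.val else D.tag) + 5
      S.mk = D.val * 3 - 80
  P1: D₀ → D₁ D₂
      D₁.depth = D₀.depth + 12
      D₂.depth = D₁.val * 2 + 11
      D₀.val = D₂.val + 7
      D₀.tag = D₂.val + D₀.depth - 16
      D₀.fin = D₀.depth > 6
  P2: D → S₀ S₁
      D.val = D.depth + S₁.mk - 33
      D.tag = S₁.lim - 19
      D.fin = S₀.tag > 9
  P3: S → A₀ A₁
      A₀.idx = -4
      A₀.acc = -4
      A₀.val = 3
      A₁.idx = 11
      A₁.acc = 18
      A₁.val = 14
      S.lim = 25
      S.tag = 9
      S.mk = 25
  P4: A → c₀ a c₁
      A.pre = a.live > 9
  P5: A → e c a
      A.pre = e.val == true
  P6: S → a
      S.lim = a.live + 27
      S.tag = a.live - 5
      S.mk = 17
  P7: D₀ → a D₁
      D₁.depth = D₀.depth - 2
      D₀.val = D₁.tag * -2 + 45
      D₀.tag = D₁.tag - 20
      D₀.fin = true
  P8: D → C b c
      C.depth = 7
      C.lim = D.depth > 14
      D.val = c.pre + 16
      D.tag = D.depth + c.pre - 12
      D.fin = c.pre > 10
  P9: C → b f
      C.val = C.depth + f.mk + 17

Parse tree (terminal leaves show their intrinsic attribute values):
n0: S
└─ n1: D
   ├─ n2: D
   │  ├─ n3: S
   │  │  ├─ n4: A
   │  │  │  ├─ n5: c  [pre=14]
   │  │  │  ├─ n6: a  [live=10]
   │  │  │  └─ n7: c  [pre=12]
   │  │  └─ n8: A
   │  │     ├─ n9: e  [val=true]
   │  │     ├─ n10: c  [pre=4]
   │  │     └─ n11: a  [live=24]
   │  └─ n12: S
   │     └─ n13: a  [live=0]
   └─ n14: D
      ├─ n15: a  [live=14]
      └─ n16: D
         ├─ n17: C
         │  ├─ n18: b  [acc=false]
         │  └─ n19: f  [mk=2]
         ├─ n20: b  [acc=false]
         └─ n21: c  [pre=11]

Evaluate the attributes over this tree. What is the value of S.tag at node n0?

29

1. n1.depth = 7  [7]
2. n2.depth = 19  [D₀.depth + 12]
3. n4.idx = -4  [-4]
4. n4.acc = -4  [-4]
5. n4.val = 3  [3]
6. n5.pre = 14  [terminal]
7. n6.live = 10  [terminal]
8. n7.pre = 12  [terminal]
9. n4.pre = true  [a.live > 9]
10. n8.idx = 11  [11]
11. n8.acc = 18  [18]
12. n8.val = 14  [14]
13. n9.val = true  [terminal]
14. n10.pre = 4  [terminal]
15. n11.live = 24  [terminal]
16. n8.pre = true  [e.val == true]
17. n3.lim = 25  [25]
18. n3.tag = 9  [9]
19. n3.mk = 25  [25]
20. n13.live = 0  [terminal]
21. n12.lim = 27  [a.live + 27]
22. n12.tag = -5  [a.live - 5]
23. n12.mk = 17  [17]
24. n2.val = 3  [D.depth + S₁.mk - 33]
25. n2.tag = 8  [S₁.lim - 19]
26. n2.fin = false  [S₀.tag > 9]
27. n14.depth = 17  [D₁.val * 2 + 11]
28. n15.live = 14  [terminal]
29. n16.depth = 15  [D₀.depth - 2]
30. n17.depth = 7  [7]
31. n17.lim = true  [D.depth > 14]
32. n18.acc = false  [terminal]
33. n19.mk = 2  [terminal]
34. n17.val = 26  [C.depth + f.mk + 17]
35. n20.acc = false  [terminal]
36. n21.pre = 11  [terminal]
37. n16.val = 27  [c.pre + 16]
38. n16.tag = 14  [D.depth + c.pre - 12]
39. n16.fin = true  [c.pre > 10]
40. n14.val = 17  [D₁.tag * -2 + 45]
41. n14.tag = -6  [D₁.tag - 20]
42. n14.fin = true  [true]
43. n1.val = 24  [D₂.val + 7]
44. n1.tag = 8  [D₂.val + D₀.depth - 16]
45. n1.fin = true  [D₀.depth > 6]
46. n0.lim = -1  [D.tag - 9]
47. n0.tag = 29  [(if D.fin then D.val else D.tag) + 5]
48. n0.mk = -8  [D.val * 3 - 80]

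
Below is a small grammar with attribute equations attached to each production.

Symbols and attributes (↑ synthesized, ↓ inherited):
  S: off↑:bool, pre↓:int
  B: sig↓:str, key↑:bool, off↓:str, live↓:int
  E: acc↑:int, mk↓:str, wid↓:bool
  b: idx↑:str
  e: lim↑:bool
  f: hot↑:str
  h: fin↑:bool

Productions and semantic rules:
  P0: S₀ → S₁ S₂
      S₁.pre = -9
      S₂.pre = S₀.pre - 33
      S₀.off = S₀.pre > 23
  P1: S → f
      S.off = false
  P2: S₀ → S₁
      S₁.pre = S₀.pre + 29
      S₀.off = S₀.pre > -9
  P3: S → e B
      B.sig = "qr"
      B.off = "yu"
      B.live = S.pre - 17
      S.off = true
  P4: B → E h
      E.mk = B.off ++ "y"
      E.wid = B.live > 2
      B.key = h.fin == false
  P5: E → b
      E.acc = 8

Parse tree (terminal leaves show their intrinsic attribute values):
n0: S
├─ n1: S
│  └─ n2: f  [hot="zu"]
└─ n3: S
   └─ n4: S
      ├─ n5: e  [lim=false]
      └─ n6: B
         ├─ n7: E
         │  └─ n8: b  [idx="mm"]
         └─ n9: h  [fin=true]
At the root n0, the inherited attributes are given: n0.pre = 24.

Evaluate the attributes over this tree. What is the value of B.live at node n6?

1. n0.pre = 24  [given at root]
2. n1.pre = -9  [-9]
3. n2.hot = "zu"  [terminal]
4. n1.off = false  [false]
5. n3.pre = -9  [S₀.pre - 33]
6. n4.pre = 20  [S₀.pre + 29]
7. n5.lim = false  [terminal]
8. n6.sig = "qr"  ["qr"]
9. n6.off = "yu"  ["yu"]
10. n6.live = 3  [S.pre - 17]
11. n7.mk = "yuy"  [B.off ++ "y"]
12. n7.wid = true  [B.live > 2]
13. n8.idx = "mm"  [terminal]
14. n7.acc = 8  [8]
15. n9.fin = true  [terminal]
16. n6.key = false  [h.fin == false]
17. n4.off = true  [true]
18. n3.off = false  [S₀.pre > -9]
19. n0.off = true  [S₀.pre > 23]

3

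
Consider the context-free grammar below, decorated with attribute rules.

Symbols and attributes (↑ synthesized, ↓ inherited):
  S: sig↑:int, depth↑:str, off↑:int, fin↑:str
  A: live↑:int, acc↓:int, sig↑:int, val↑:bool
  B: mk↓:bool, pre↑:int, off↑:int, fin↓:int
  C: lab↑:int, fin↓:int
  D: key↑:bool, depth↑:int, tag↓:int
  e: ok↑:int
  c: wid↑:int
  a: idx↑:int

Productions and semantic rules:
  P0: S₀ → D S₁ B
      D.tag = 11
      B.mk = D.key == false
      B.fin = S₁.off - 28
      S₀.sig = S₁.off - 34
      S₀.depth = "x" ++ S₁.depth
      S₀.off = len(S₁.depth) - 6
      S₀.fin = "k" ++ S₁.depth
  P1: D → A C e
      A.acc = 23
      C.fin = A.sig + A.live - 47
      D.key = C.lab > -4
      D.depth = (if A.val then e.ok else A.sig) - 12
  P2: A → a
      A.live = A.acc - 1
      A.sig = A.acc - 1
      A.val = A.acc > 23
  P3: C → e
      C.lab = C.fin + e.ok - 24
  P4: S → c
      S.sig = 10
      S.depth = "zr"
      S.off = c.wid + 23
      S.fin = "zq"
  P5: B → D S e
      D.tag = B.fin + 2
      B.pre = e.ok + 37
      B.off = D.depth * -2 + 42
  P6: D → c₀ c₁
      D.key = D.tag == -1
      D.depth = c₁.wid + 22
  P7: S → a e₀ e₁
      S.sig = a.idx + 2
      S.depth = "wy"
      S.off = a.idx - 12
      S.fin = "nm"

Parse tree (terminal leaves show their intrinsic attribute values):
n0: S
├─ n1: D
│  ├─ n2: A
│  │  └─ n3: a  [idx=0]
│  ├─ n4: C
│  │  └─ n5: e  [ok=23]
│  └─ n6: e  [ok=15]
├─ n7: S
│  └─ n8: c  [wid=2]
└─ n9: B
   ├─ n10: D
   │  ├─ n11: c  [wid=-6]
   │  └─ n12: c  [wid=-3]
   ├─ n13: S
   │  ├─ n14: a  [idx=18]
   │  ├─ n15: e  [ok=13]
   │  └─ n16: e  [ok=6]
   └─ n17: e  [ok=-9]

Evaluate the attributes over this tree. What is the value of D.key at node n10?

true

1. n1.tag = 11  [11]
2. n2.acc = 23  [23]
3. n3.idx = 0  [terminal]
4. n2.live = 22  [A.acc - 1]
5. n2.sig = 22  [A.acc - 1]
6. n2.val = false  [A.acc > 23]
7. n4.fin = -3  [A.sig + A.live - 47]
8. n5.ok = 23  [terminal]
9. n4.lab = -4  [C.fin + e.ok - 24]
10. n6.ok = 15  [terminal]
11. n1.key = false  [C.lab > -4]
12. n1.depth = 10  [(if A.val then e.ok else A.sig) - 12]
13. n8.wid = 2  [terminal]
14. n7.sig = 10  [10]
15. n7.depth = "zr"  ["zr"]
16. n7.off = 25  [c.wid + 23]
17. n7.fin = "zq"  ["zq"]
18. n9.mk = true  [D.key == false]
19. n9.fin = -3  [S₁.off - 28]
20. n10.tag = -1  [B.fin + 2]
21. n11.wid = -6  [terminal]
22. n12.wid = -3  [terminal]
23. n10.key = true  [D.tag == -1]
24. n10.depth = 19  [c₁.wid + 22]
25. n14.idx = 18  [terminal]
26. n15.ok = 13  [terminal]
27. n16.ok = 6  [terminal]
28. n13.sig = 20  [a.idx + 2]
29. n13.depth = "wy"  ["wy"]
30. n13.off = 6  [a.idx - 12]
31. n13.fin = "nm"  ["nm"]
32. n17.ok = -9  [terminal]
33. n9.pre = 28  [e.ok + 37]
34. n9.off = 4  [D.depth * -2 + 42]
35. n0.sig = -9  [S₁.off - 34]
36. n0.depth = "xzr"  ["x" ++ S₁.depth]
37. n0.off = -4  [len(S₁.depth) - 6]
38. n0.fin = "kzr"  ["k" ++ S₁.depth]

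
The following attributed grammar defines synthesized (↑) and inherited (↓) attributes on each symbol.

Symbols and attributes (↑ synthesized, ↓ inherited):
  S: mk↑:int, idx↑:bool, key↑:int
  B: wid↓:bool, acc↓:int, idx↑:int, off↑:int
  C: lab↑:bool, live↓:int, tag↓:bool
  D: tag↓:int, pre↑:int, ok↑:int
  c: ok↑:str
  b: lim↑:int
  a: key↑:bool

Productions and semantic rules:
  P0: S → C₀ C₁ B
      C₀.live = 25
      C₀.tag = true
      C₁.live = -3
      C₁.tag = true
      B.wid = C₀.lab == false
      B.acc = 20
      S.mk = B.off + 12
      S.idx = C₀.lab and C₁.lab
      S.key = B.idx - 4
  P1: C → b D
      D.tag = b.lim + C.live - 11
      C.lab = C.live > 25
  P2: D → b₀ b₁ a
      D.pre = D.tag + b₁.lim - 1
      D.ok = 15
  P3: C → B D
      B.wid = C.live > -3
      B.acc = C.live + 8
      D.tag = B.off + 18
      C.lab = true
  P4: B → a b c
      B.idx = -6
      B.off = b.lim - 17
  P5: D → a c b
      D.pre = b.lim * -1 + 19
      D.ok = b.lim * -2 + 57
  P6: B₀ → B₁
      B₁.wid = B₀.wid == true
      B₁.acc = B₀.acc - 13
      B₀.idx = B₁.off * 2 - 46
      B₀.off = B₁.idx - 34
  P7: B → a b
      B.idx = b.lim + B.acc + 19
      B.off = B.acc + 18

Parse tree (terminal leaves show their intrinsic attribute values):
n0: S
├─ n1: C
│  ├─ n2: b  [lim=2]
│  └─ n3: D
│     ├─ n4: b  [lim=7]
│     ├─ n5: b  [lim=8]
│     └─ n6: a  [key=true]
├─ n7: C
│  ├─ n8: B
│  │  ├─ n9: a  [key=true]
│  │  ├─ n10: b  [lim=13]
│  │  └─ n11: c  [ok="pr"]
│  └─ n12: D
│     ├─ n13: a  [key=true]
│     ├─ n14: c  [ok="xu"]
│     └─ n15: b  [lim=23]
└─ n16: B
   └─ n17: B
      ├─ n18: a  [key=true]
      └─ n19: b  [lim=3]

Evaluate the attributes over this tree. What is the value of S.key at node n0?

1. n1.live = 25  [25]
2. n1.tag = true  [true]
3. n2.lim = 2  [terminal]
4. n3.tag = 16  [b.lim + C.live - 11]
5. n4.lim = 7  [terminal]
6. n5.lim = 8  [terminal]
7. n6.key = true  [terminal]
8. n3.pre = 23  [D.tag + b₁.lim - 1]
9. n3.ok = 15  [15]
10. n1.lab = false  [C.live > 25]
11. n7.live = -3  [-3]
12. n7.tag = true  [true]
13. n8.wid = false  [C.live > -3]
14. n8.acc = 5  [C.live + 8]
15. n9.key = true  [terminal]
16. n10.lim = 13  [terminal]
17. n11.ok = "pr"  [terminal]
18. n8.idx = -6  [-6]
19. n8.off = -4  [b.lim - 17]
20. n12.tag = 14  [B.off + 18]
21. n13.key = true  [terminal]
22. n14.ok = "xu"  [terminal]
23. n15.lim = 23  [terminal]
24. n12.pre = -4  [b.lim * -1 + 19]
25. n12.ok = 11  [b.lim * -2 + 57]
26. n7.lab = true  [true]
27. n16.wid = true  [C₀.lab == false]
28. n16.acc = 20  [20]
29. n17.wid = true  [B₀.wid == true]
30. n17.acc = 7  [B₀.acc - 13]
31. n18.key = true  [terminal]
32. n19.lim = 3  [terminal]
33. n17.idx = 29  [b.lim + B.acc + 19]
34. n17.off = 25  [B.acc + 18]
35. n16.idx = 4  [B₁.off * 2 - 46]
36. n16.off = -5  [B₁.idx - 34]
37. n0.mk = 7  [B.off + 12]
38. n0.idx = false  [C₀.lab and C₁.lab]
39. n0.key = 0  [B.idx - 4]

0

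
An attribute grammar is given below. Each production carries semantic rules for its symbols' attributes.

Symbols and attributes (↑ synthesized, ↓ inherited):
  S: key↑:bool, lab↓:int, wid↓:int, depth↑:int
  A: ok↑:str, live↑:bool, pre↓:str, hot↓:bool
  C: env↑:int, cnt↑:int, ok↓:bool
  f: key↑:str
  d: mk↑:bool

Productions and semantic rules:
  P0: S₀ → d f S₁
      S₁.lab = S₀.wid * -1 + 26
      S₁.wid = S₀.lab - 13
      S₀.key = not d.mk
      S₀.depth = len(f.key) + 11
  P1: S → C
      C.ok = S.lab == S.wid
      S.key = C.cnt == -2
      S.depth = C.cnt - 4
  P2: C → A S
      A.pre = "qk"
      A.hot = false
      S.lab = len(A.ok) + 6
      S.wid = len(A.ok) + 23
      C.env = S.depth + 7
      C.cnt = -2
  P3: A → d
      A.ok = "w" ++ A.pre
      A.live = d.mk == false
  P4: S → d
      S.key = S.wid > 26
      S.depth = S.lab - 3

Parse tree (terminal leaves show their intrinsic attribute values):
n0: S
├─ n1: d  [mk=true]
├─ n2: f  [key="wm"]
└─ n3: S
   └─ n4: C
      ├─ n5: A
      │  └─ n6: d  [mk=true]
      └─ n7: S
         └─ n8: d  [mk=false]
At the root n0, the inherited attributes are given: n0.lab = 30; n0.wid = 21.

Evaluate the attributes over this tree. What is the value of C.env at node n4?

13

1. n0.lab = 30  [given at root]
2. n0.wid = 21  [given at root]
3. n1.mk = true  [terminal]
4. n2.key = "wm"  [terminal]
5. n3.lab = 5  [S₀.wid * -1 + 26]
6. n3.wid = 17  [S₀.lab - 13]
7. n4.ok = false  [S.lab == S.wid]
8. n5.pre = "qk"  ["qk"]
9. n5.hot = false  [false]
10. n6.mk = true  [terminal]
11. n5.ok = "wqk"  ["w" ++ A.pre]
12. n5.live = false  [d.mk == false]
13. n7.lab = 9  [len(A.ok) + 6]
14. n7.wid = 26  [len(A.ok) + 23]
15. n8.mk = false  [terminal]
16. n7.key = false  [S.wid > 26]
17. n7.depth = 6  [S.lab - 3]
18. n4.env = 13  [S.depth + 7]
19. n4.cnt = -2  [-2]
20. n3.key = true  [C.cnt == -2]
21. n3.depth = -6  [C.cnt - 4]
22. n0.key = false  [not d.mk]
23. n0.depth = 13  [len(f.key) + 11]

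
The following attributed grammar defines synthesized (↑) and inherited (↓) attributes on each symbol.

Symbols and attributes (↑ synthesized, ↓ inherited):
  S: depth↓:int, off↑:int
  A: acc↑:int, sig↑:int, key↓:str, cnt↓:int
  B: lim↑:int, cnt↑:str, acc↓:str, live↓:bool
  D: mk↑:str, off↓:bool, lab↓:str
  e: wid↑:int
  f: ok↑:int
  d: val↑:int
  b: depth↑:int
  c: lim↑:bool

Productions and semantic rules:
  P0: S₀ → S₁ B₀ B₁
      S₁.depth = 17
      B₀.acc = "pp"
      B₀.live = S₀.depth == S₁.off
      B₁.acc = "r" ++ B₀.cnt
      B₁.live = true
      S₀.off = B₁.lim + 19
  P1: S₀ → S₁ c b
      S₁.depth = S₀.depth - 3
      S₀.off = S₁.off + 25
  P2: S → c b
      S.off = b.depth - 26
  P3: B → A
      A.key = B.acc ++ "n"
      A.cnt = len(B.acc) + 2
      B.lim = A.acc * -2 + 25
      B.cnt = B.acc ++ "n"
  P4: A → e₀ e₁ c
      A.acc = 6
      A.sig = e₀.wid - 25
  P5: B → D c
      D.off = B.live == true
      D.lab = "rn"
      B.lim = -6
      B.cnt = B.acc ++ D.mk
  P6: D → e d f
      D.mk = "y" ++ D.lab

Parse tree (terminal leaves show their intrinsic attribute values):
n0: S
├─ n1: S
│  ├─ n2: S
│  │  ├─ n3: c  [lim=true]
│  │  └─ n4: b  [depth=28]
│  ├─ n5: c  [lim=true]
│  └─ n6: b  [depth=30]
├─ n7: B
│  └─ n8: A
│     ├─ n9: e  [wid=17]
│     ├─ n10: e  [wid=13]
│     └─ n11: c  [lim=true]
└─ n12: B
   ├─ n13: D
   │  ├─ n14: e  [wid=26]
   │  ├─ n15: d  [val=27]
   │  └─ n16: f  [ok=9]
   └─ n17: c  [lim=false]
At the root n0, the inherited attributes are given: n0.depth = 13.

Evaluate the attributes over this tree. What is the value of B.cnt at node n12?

"rppnyrn"

1. n0.depth = 13  [given at root]
2. n1.depth = 17  [17]
3. n2.depth = 14  [S₀.depth - 3]
4. n3.lim = true  [terminal]
5. n4.depth = 28  [terminal]
6. n2.off = 2  [b.depth - 26]
7. n5.lim = true  [terminal]
8. n6.depth = 30  [terminal]
9. n1.off = 27  [S₁.off + 25]
10. n7.acc = "pp"  ["pp"]
11. n7.live = false  [S₀.depth == S₁.off]
12. n8.key = "ppn"  [B.acc ++ "n"]
13. n8.cnt = 4  [len(B.acc) + 2]
14. n9.wid = 17  [terminal]
15. n10.wid = 13  [terminal]
16. n11.lim = true  [terminal]
17. n8.acc = 6  [6]
18. n8.sig = -8  [e₀.wid - 25]
19. n7.lim = 13  [A.acc * -2 + 25]
20. n7.cnt = "ppn"  [B.acc ++ "n"]
21. n12.acc = "rppn"  ["r" ++ B₀.cnt]
22. n12.live = true  [true]
23. n13.off = true  [B.live == true]
24. n13.lab = "rn"  ["rn"]
25. n14.wid = 26  [terminal]
26. n15.val = 27  [terminal]
27. n16.ok = 9  [terminal]
28. n13.mk = "yrn"  ["y" ++ D.lab]
29. n17.lim = false  [terminal]
30. n12.lim = -6  [-6]
31. n12.cnt = "rppnyrn"  [B.acc ++ D.mk]
32. n0.off = 13  [B₁.lim + 19]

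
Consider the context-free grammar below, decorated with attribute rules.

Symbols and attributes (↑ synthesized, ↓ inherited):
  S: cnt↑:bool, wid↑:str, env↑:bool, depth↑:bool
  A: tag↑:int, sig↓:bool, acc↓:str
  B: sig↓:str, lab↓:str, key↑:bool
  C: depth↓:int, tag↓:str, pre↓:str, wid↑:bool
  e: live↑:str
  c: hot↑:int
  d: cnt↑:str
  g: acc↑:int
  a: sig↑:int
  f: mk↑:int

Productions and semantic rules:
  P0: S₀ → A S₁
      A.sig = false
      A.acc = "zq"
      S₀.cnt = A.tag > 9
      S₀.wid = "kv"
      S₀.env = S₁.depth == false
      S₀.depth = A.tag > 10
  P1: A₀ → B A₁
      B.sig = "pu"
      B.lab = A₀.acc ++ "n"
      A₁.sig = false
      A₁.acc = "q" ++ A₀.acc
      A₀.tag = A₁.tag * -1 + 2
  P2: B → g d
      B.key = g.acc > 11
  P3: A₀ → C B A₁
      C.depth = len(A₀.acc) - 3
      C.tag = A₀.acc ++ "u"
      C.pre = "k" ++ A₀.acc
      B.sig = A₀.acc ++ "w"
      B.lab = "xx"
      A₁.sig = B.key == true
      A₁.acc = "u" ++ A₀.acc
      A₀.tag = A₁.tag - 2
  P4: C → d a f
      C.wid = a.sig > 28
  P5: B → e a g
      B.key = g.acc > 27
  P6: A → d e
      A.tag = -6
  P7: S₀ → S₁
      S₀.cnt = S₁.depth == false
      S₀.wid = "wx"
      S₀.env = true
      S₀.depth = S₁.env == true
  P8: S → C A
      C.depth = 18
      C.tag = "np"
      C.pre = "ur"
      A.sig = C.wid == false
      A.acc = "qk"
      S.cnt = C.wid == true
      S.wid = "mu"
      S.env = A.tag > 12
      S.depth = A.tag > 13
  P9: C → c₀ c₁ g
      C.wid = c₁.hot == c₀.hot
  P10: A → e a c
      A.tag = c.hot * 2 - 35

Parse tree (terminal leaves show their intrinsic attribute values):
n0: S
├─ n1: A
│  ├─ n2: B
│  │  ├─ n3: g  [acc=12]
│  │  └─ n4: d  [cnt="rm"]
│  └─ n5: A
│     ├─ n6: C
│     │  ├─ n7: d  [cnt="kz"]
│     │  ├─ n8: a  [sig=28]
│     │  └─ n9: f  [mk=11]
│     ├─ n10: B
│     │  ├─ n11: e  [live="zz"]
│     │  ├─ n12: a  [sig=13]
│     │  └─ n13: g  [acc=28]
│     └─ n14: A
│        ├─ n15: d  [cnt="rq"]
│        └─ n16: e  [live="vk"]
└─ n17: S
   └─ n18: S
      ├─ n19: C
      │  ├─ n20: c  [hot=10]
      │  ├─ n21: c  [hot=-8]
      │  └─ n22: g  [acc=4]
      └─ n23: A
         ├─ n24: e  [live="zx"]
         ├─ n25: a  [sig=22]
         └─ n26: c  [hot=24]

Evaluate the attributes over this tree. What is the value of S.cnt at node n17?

1. n1.sig = false  [false]
2. n1.acc = "zq"  ["zq"]
3. n2.sig = "pu"  ["pu"]
4. n2.lab = "zqn"  [A₀.acc ++ "n"]
5. n3.acc = 12  [terminal]
6. n4.cnt = "rm"  [terminal]
7. n2.key = true  [g.acc > 11]
8. n5.sig = false  [false]
9. n5.acc = "qzq"  ["q" ++ A₀.acc]
10. n6.depth = 0  [len(A₀.acc) - 3]
11. n6.tag = "qzqu"  [A₀.acc ++ "u"]
12. n6.pre = "kqzq"  ["k" ++ A₀.acc]
13. n7.cnt = "kz"  [terminal]
14. n8.sig = 28  [terminal]
15. n9.mk = 11  [terminal]
16. n6.wid = false  [a.sig > 28]
17. n10.sig = "qzqw"  [A₀.acc ++ "w"]
18. n10.lab = "xx"  ["xx"]
19. n11.live = "zz"  [terminal]
20. n12.sig = 13  [terminal]
21. n13.acc = 28  [terminal]
22. n10.key = true  [g.acc > 27]
23. n14.sig = true  [B.key == true]
24. n14.acc = "uqzq"  ["u" ++ A₀.acc]
25. n15.cnt = "rq"  [terminal]
26. n16.live = "vk"  [terminal]
27. n14.tag = -6  [-6]
28. n5.tag = -8  [A₁.tag - 2]
29. n1.tag = 10  [A₁.tag * -1 + 2]
30. n19.depth = 18  [18]
31. n19.tag = "np"  ["np"]
32. n19.pre = "ur"  ["ur"]
33. n20.hot = 10  [terminal]
34. n21.hot = -8  [terminal]
35. n22.acc = 4  [terminal]
36. n19.wid = false  [c₁.hot == c₀.hot]
37. n23.sig = true  [C.wid == false]
38. n23.acc = "qk"  ["qk"]
39. n24.live = "zx"  [terminal]
40. n25.sig = 22  [terminal]
41. n26.hot = 24  [terminal]
42. n23.tag = 13  [c.hot * 2 - 35]
43. n18.cnt = false  [C.wid == true]
44. n18.wid = "mu"  ["mu"]
45. n18.env = true  [A.tag > 12]
46. n18.depth = false  [A.tag > 13]
47. n17.cnt = true  [S₁.depth == false]
48. n17.wid = "wx"  ["wx"]
49. n17.env = true  [true]
50. n17.depth = true  [S₁.env == true]
51. n0.cnt = true  [A.tag > 9]
52. n0.wid = "kv"  ["kv"]
53. n0.env = false  [S₁.depth == false]
54. n0.depth = false  [A.tag > 10]

true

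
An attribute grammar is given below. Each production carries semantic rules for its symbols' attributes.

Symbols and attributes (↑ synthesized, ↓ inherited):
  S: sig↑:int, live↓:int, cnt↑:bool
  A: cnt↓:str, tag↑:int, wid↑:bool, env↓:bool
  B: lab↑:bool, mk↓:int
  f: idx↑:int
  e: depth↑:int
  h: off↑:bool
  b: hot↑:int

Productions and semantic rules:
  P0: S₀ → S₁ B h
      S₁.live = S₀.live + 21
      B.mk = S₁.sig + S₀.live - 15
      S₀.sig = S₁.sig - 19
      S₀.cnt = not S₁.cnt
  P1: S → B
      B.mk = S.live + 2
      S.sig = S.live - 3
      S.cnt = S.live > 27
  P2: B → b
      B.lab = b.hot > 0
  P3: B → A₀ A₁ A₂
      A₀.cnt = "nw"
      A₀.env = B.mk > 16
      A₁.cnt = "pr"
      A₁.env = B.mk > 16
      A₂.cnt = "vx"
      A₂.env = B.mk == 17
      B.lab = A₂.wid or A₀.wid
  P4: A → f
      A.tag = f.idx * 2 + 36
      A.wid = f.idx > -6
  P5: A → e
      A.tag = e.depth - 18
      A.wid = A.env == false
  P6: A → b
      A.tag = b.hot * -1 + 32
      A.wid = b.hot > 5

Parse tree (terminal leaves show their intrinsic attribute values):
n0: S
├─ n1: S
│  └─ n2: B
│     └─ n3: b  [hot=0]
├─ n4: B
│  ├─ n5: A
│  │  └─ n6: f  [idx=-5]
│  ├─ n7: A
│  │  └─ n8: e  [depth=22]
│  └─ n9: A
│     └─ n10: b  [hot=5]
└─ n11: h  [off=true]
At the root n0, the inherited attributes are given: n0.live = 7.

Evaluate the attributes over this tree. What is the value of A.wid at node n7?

false

1. n0.live = 7  [given at root]
2. n1.live = 28  [S₀.live + 21]
3. n2.mk = 30  [S.live + 2]
4. n3.hot = 0  [terminal]
5. n2.lab = false  [b.hot > 0]
6. n1.sig = 25  [S.live - 3]
7. n1.cnt = true  [S.live > 27]
8. n4.mk = 17  [S₁.sig + S₀.live - 15]
9. n5.cnt = "nw"  ["nw"]
10. n5.env = true  [B.mk > 16]
11. n6.idx = -5  [terminal]
12. n5.tag = 26  [f.idx * 2 + 36]
13. n5.wid = true  [f.idx > -6]
14. n7.cnt = "pr"  ["pr"]
15. n7.env = true  [B.mk > 16]
16. n8.depth = 22  [terminal]
17. n7.tag = 4  [e.depth - 18]
18. n7.wid = false  [A.env == false]
19. n9.cnt = "vx"  ["vx"]
20. n9.env = true  [B.mk == 17]
21. n10.hot = 5  [terminal]
22. n9.tag = 27  [b.hot * -1 + 32]
23. n9.wid = false  [b.hot > 5]
24. n4.lab = true  [A₂.wid or A₀.wid]
25. n11.off = true  [terminal]
26. n0.sig = 6  [S₁.sig - 19]
27. n0.cnt = false  [not S₁.cnt]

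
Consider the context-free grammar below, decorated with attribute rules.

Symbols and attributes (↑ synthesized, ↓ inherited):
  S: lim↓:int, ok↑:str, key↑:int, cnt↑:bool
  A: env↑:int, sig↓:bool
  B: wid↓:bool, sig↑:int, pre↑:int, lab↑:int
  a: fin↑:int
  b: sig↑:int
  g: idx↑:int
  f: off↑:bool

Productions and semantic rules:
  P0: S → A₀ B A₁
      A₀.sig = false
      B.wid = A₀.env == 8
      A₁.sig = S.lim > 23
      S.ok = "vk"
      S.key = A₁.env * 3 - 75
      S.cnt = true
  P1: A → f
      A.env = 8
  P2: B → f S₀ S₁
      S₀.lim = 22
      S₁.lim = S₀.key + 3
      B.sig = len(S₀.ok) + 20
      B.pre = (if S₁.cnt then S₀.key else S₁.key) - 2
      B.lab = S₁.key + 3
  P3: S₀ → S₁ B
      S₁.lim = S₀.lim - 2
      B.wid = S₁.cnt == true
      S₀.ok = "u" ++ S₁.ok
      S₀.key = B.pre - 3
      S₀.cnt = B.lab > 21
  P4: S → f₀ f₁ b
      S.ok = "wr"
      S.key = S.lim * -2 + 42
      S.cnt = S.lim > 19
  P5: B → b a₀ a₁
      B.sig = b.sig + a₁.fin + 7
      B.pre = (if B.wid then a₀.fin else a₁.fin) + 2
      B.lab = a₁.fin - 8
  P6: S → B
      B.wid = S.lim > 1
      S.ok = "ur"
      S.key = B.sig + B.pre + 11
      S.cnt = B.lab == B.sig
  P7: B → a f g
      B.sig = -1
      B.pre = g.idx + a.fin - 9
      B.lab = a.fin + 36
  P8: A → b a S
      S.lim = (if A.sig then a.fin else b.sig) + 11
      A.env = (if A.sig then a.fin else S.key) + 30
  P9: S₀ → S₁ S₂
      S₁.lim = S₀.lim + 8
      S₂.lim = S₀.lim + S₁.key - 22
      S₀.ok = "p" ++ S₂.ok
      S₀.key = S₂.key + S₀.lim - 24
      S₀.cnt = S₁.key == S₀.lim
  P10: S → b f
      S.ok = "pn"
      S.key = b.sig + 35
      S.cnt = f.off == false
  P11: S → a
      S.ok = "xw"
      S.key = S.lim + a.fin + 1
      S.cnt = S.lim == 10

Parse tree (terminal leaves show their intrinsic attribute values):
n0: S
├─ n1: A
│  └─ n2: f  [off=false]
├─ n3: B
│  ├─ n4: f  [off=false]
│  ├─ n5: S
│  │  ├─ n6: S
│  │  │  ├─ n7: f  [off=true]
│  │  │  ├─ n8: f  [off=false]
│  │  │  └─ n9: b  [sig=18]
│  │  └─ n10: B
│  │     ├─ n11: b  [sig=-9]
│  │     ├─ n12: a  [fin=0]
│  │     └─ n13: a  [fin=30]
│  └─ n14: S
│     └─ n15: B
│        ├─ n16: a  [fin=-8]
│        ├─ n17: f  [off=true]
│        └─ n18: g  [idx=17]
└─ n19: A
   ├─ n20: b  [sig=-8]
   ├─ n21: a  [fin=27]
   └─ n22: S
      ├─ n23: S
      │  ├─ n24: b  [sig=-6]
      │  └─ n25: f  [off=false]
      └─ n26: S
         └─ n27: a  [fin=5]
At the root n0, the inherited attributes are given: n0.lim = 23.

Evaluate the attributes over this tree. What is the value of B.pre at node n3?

8

1. n0.lim = 23  [given at root]
2. n1.sig = false  [false]
3. n2.off = false  [terminal]
4. n1.env = 8  [8]
5. n3.wid = true  [A₀.env == 8]
6. n4.off = false  [terminal]
7. n5.lim = 22  [22]
8. n6.lim = 20  [S₀.lim - 2]
9. n7.off = true  [terminal]
10. n8.off = false  [terminal]
11. n9.sig = 18  [terminal]
12. n6.ok = "wr"  ["wr"]
13. n6.key = 2  [S.lim * -2 + 42]
14. n6.cnt = true  [S.lim > 19]
15. n10.wid = true  [S₁.cnt == true]
16. n11.sig = -9  [terminal]
17. n12.fin = 0  [terminal]
18. n13.fin = 30  [terminal]
19. n10.sig = 28  [b.sig + a₁.fin + 7]
20. n10.pre = 2  [(if B.wid then a₀.fin else a₁.fin) + 2]
21. n10.lab = 22  [a₁.fin - 8]
22. n5.ok = "uwr"  ["u" ++ S₁.ok]
23. n5.key = -1  [B.pre - 3]
24. n5.cnt = true  [B.lab > 21]
25. n14.lim = 2  [S₀.key + 3]
26. n15.wid = true  [S.lim > 1]
27. n16.fin = -8  [terminal]
28. n17.off = true  [terminal]
29. n18.idx = 17  [terminal]
30. n15.sig = -1  [-1]
31. n15.pre = 0  [g.idx + a.fin - 9]
32. n15.lab = 28  [a.fin + 36]
33. n14.ok = "ur"  ["ur"]
34. n14.key = 10  [B.sig + B.pre + 11]
35. n14.cnt = false  [B.lab == B.sig]
36. n3.sig = 23  [len(S₀.ok) + 20]
37. n3.pre = 8  [(if S₁.cnt then S₀.key else S₁.key) - 2]
38. n3.lab = 13  [S₁.key + 3]
39. n19.sig = false  [S.lim > 23]
40. n20.sig = -8  [terminal]
41. n21.fin = 27  [terminal]
42. n22.lim = 3  [(if A.sig then a.fin else b.sig) + 11]
43. n23.lim = 11  [S₀.lim + 8]
44. n24.sig = -6  [terminal]
45. n25.off = false  [terminal]
46. n23.ok = "pn"  ["pn"]
47. n23.key = 29  [b.sig + 35]
48. n23.cnt = true  [f.off == false]
49. n26.lim = 10  [S₀.lim + S₁.key - 22]
50. n27.fin = 5  [terminal]
51. n26.ok = "xw"  ["xw"]
52. n26.key = 16  [S.lim + a.fin + 1]
53. n26.cnt = true  [S.lim == 10]
54. n22.ok = "pxw"  ["p" ++ S₂.ok]
55. n22.key = -5  [S₂.key + S₀.lim - 24]
56. n22.cnt = false  [S₁.key == S₀.lim]
57. n19.env = 25  [(if A.sig then a.fin else S.key) + 30]
58. n0.ok = "vk"  ["vk"]
59. n0.key = 0  [A₁.env * 3 - 75]
60. n0.cnt = true  [true]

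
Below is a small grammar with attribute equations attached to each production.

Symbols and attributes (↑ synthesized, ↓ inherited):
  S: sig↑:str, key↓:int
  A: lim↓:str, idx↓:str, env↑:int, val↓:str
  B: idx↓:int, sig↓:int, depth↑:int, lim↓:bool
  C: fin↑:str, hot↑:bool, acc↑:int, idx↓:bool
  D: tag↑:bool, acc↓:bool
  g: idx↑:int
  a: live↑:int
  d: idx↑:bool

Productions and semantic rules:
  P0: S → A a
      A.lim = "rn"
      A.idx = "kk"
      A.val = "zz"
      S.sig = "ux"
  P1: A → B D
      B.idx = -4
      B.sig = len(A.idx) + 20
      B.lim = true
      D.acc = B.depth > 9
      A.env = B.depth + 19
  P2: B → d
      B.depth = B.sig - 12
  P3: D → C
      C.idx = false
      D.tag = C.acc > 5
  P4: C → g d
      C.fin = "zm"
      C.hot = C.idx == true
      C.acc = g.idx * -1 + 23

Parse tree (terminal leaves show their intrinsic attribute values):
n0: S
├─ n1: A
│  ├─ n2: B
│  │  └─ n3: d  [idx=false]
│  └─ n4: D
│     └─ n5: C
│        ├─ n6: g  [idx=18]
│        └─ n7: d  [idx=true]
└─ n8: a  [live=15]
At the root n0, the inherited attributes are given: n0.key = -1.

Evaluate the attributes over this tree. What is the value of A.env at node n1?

1. n0.key = -1  [given at root]
2. n1.lim = "rn"  ["rn"]
3. n1.idx = "kk"  ["kk"]
4. n1.val = "zz"  ["zz"]
5. n2.idx = -4  [-4]
6. n2.sig = 22  [len(A.idx) + 20]
7. n2.lim = true  [true]
8. n3.idx = false  [terminal]
9. n2.depth = 10  [B.sig - 12]
10. n4.acc = true  [B.depth > 9]
11. n5.idx = false  [false]
12. n6.idx = 18  [terminal]
13. n7.idx = true  [terminal]
14. n5.fin = "zm"  ["zm"]
15. n5.hot = false  [C.idx == true]
16. n5.acc = 5  [g.idx * -1 + 23]
17. n4.tag = false  [C.acc > 5]
18. n1.env = 29  [B.depth + 19]
19. n8.live = 15  [terminal]
20. n0.sig = "ux"  ["ux"]

29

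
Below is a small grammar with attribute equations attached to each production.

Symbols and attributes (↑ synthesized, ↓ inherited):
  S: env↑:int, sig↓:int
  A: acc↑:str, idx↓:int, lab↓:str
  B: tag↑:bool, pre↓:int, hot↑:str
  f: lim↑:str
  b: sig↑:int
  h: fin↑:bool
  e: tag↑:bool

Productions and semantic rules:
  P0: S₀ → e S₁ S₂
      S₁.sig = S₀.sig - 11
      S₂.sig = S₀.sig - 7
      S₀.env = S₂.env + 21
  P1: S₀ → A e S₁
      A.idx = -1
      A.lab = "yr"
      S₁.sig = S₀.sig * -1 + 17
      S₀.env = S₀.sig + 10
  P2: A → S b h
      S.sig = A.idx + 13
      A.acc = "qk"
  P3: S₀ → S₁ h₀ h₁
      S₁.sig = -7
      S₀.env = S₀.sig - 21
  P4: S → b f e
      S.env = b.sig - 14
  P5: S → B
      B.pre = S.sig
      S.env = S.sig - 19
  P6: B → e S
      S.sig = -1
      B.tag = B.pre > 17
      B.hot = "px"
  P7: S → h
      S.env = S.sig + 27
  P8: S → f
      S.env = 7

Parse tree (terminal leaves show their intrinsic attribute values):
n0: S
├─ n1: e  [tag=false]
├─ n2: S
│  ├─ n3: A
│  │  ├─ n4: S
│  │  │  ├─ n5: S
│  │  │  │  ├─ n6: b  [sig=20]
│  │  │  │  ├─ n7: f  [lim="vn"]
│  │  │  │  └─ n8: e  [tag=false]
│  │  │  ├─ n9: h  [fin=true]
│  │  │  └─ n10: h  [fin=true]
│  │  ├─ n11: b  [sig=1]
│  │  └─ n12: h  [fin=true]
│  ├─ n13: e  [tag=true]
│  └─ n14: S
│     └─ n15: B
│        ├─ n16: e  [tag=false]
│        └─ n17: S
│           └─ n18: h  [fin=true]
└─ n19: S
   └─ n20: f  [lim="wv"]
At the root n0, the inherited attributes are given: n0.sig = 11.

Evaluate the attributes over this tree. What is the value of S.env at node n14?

1. n0.sig = 11  [given at root]
2. n1.tag = false  [terminal]
3. n2.sig = 0  [S₀.sig - 11]
4. n3.idx = -1  [-1]
5. n3.lab = "yr"  ["yr"]
6. n4.sig = 12  [A.idx + 13]
7. n5.sig = -7  [-7]
8. n6.sig = 20  [terminal]
9. n7.lim = "vn"  [terminal]
10. n8.tag = false  [terminal]
11. n5.env = 6  [b.sig - 14]
12. n9.fin = true  [terminal]
13. n10.fin = true  [terminal]
14. n4.env = -9  [S₀.sig - 21]
15. n11.sig = 1  [terminal]
16. n12.fin = true  [terminal]
17. n3.acc = "qk"  ["qk"]
18. n13.tag = true  [terminal]
19. n14.sig = 17  [S₀.sig * -1 + 17]
20. n15.pre = 17  [S.sig]
21. n16.tag = false  [terminal]
22. n17.sig = -1  [-1]
23. n18.fin = true  [terminal]
24. n17.env = 26  [S.sig + 27]
25. n15.tag = false  [B.pre > 17]
26. n15.hot = "px"  ["px"]
27. n14.env = -2  [S.sig - 19]
28. n2.env = 10  [S₀.sig + 10]
29. n19.sig = 4  [S₀.sig - 7]
30. n20.lim = "wv"  [terminal]
31. n19.env = 7  [7]
32. n0.env = 28  [S₂.env + 21]

-2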